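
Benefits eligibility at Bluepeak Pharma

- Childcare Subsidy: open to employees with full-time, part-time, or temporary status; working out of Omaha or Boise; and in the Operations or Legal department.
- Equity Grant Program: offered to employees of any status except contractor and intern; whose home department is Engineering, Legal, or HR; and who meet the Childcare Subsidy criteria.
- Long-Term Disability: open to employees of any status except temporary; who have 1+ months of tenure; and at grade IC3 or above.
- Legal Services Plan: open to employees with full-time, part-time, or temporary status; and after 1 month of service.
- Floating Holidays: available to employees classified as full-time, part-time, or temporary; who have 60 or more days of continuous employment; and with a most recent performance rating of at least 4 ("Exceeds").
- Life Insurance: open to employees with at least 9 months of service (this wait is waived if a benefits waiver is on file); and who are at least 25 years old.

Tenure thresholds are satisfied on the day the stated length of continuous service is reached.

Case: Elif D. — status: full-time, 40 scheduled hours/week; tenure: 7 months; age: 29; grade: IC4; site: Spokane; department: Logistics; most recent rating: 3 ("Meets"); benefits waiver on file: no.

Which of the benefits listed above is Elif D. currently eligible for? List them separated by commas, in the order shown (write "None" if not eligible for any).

Long-Term Disability, Legal Services Plan

Childcare Subsidy — status full-time ✓; site Spokane ✗ (not Omaha or Boise) → not eligible.
Equity Grant Program — status full-time ✓ (not excluded); dept Logistics ✗ → not eligible.
Long-Term Disability — status full-time ✓ (not excluded); service 7 months ≥ 1 month ✓; grade IC4 ≥ IC3 ✓ → eligible.
Legal Services Plan — status full-time ✓; service 7 months ≥ 1 month ✓ → eligible.
Floating Holidays — status full-time ✓; service 7 months ≥ 60 days ✓; rating 3 < 4 ✗ → not eligible.
Life Insurance — no waiver, service 7 months < 9 months ✗ → not eligible.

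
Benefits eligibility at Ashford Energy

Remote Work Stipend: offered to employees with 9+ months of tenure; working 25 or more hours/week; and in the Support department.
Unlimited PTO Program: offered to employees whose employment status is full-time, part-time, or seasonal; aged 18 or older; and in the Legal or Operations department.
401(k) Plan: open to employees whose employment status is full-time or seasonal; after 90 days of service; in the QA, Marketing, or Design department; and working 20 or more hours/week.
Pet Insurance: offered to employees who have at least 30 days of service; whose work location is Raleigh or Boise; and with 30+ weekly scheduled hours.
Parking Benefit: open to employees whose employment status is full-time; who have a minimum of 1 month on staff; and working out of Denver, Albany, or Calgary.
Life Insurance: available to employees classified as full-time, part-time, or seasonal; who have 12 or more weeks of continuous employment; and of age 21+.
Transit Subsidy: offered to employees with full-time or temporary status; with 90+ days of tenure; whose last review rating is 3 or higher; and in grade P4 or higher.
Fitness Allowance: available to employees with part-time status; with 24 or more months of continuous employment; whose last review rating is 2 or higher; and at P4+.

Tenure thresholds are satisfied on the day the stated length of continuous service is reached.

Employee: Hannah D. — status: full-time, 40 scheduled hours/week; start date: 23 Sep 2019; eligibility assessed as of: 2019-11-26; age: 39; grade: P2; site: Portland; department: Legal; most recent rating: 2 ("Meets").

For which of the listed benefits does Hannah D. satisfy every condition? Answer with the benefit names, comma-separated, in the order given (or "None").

Service from 23 Sep 2019 to 2019-11-26: 64 days.
Remote Work Stipend — service 64 days < 9 months (≈270 days) ✗ → not eligible.
Unlimited PTO Program — status full-time ✓; age 39 ≥ 18 ✓; dept Legal ✓ → eligible.
401(k) Plan — status full-time ✓; service 64 days < 90 days ✗ → not eligible.
Pet Insurance — service 64 days ≥ 30 days ✓; site Portland ✗ (not Raleigh or Boise) → not eligible.
Parking Benefit — status full-time ✓; service 64 days ≥ 1 month (≈30 days) ✓; site Portland ✗ (not Denver, Albany, or Calgary) → not eligible.
Life Insurance — status full-time ✓; service 64 days < 12 weeks (≈84 days) ✗ → not eligible.
Transit Subsidy — status full-time ✓; service 64 days < 90 days ✗ → not eligible.
Fitness Allowance — status full-time ✗ (requires part-time) → not eligible.

Unlimited PTO Program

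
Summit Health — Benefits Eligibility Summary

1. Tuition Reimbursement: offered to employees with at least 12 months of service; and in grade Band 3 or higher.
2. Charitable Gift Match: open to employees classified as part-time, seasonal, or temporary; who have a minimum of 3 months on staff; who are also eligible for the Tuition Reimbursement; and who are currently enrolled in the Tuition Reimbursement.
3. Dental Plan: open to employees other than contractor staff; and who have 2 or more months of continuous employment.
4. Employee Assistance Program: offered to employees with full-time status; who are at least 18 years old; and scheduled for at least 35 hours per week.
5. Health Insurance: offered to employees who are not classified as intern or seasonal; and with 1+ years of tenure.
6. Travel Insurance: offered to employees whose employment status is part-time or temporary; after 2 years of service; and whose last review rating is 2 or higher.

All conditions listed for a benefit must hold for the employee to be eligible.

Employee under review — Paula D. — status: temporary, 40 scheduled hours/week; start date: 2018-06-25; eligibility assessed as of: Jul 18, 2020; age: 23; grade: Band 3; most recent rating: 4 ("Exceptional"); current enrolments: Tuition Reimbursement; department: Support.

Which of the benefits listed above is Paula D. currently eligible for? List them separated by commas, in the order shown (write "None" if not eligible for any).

Tuition Reimbursement, Charitable Gift Match, Dental Plan, Health Insurance, Travel Insurance

Service from 2018-06-25 to Jul 18, 2020: 754 days.
Tuition Reimbursement — service 754 days ≥ 12 months (≈360 days) ✓; grade Band 3 ≥ Band 3 ✓ → eligible.
Charitable Gift Match — status temporary ✓; service 754 days ≥ 3 months (≈90 days) ✓; eligible for Tuition Reimbursement ✓; enrolled in Tuition Reimbursement ✓ → eligible.
Dental Plan — status temporary ✓ (not excluded); service 754 days ≥ 2 months (≈60 days) ✓ → eligible.
Employee Assistance Program — status temporary ✗ (requires full-time) → not eligible.
Health Insurance — status temporary ✓ (not excluded); service 754 days ≥ 1 year (≈365 days) ✓ → eligible.
Travel Insurance — status temporary ✓; service 754 days ≥ 2 years (≈730 days) ✓; rating 4 ≥ 2 ✓ → eligible.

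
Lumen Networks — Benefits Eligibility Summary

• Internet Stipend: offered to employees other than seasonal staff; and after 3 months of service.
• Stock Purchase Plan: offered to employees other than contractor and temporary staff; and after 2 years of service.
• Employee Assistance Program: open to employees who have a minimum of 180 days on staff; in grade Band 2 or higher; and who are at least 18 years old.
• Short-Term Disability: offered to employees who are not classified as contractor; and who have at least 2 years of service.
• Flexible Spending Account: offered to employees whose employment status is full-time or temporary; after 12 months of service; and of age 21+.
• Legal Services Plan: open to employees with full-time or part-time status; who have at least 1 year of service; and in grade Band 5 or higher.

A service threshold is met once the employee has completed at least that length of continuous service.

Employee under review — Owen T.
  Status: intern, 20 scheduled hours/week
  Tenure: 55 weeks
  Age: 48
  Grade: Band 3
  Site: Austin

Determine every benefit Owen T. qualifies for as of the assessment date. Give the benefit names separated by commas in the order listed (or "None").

Internet Stipend, Employee Assistance Program

Internet Stipend — status intern ✓ (not excluded); service 55 weeks ≥ 3 months (≈90 days) ✓ → eligible.
Stock Purchase Plan — status intern ✓ (not excluded); service 55 weeks < 2 years (≈730 days) ✗ → not eligible.
Employee Assistance Program — service 55 weeks ≥ 180 days ✓; grade Band 3 ≥ Band 2 ✓; age 48 ≥ 18 ✓ → eligible.
Short-Term Disability — status intern ✓ (not excluded); service 55 weeks < 2 years (≈730 days) ✗ → not eligible.
Flexible Spending Account — status intern ✗ (requires full-time or temporary) → not eligible.
Legal Services Plan — status intern ✗ (requires full-time or part-time) → not eligible.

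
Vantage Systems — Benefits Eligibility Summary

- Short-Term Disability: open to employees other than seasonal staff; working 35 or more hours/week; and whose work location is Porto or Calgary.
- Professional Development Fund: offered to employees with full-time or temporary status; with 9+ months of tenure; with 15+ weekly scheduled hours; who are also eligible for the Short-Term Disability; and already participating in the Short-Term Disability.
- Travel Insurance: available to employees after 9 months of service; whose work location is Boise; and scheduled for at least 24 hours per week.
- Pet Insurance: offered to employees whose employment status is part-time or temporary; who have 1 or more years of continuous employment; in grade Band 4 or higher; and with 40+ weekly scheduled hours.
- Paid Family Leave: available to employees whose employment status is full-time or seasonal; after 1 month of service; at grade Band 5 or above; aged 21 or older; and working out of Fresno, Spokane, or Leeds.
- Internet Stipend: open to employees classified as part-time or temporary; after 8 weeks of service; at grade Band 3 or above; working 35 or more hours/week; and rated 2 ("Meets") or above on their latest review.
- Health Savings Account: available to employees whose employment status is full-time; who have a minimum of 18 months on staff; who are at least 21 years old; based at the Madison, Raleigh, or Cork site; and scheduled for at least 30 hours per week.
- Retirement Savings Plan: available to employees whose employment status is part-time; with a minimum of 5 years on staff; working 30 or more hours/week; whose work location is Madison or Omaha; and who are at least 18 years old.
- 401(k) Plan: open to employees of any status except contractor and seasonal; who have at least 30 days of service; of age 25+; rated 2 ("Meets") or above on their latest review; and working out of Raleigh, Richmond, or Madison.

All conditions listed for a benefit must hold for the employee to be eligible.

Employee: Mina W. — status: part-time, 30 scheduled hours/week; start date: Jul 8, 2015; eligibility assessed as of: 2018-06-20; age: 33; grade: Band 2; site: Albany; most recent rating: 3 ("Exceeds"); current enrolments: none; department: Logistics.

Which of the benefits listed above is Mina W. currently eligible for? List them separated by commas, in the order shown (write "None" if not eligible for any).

Service from Jul 8, 2015 to 2018-06-20: 1078 days.
Short-Term Disability — status part-time ✓ (not excluded); 30 hrs/wk < 35 ✗ → not eligible.
Professional Development Fund — status part-time ✗ (requires full-time or temporary) → not eligible.
Travel Insurance — service 1078 days ≥ 9 months (≈270 days) ✓; site Albany ✗ (not Boise) → not eligible.
Pet Insurance — status part-time ✓; service 1078 days ≥ 1 year (≈365 days) ✓; grade Band 2 < Band 4 ✗ → not eligible.
Paid Family Leave — status part-time ✗ (requires full-time or seasonal) → not eligible.
Internet Stipend — status part-time ✓; service 1078 days ≥ 8 weeks (≈56 days) ✓; grade Band 2 < Band 3 ✗ → not eligible.
Health Savings Account — status part-time ✗ (requires full-time) → not eligible.
Retirement Savings Plan — status part-time ✓; service 1078 days < 5 years (≈1825 days) ✗ → not eligible.
401(k) Plan — status part-time ✓ (not excluded); service 1078 days ≥ 30 days ✓; age 33 ≥ 25 ✓; rating 3 ≥ 2 ✓; site Albany ✗ (not Raleigh, Richmond, or Madison) → not eligible.

None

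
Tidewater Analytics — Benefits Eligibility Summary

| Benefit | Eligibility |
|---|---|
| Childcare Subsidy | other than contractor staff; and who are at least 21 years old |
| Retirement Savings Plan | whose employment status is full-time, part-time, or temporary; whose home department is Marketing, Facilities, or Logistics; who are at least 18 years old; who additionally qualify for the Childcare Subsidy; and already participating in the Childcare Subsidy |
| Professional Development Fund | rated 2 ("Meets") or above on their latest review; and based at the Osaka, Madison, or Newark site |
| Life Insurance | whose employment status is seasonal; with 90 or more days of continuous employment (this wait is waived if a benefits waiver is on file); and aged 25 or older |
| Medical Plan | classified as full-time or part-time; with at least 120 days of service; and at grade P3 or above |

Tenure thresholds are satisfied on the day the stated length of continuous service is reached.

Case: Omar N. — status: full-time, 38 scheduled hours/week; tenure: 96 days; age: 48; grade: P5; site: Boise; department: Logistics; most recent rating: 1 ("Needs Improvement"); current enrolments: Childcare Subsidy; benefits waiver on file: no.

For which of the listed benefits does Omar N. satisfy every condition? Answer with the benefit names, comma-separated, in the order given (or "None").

Childcare Subsidy — status full-time ✓ (not excluded); age 48 ≥ 21 ✓ → eligible.
Retirement Savings Plan — status full-time ✓; dept Logistics ✓; age 48 ≥ 18 ✓; eligible for Childcare Subsidy ✓; enrolled in Childcare Subsidy ✓ → eligible.
Professional Development Fund — rating 1 < 2 ✗ → not eligible.
Life Insurance — status full-time ✗ (requires seasonal) → not eligible.
Medical Plan — status full-time ✓; service 96 days < 120 days ✗ → not eligible.

Childcare Subsidy, Retirement Savings Plan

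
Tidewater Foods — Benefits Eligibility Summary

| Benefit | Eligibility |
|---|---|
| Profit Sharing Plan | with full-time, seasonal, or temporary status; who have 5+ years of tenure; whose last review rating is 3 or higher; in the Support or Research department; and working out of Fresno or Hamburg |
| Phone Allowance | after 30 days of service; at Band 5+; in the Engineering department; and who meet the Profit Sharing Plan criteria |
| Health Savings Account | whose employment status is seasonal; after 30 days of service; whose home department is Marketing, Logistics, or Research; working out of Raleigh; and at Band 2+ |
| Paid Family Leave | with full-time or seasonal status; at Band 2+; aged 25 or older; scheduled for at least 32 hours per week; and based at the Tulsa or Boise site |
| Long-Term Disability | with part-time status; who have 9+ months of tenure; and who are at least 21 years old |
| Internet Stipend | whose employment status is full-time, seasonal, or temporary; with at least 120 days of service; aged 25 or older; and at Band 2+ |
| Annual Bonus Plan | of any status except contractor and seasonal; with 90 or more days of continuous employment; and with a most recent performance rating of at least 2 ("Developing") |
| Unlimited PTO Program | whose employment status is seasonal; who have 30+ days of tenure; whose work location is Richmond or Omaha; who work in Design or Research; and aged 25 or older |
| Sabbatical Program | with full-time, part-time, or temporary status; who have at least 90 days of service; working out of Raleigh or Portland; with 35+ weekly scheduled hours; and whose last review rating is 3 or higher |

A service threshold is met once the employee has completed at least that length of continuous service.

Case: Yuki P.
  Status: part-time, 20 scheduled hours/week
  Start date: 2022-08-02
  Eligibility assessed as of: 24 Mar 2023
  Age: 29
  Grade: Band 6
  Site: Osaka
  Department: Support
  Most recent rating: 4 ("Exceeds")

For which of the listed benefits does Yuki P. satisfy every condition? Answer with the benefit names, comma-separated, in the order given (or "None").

Annual Bonus Plan

Service from 2022-08-02 to 24 Mar 2023: 234 days.
Profit Sharing Plan — status part-time ✗ (requires full-time, seasonal, or temporary) → not eligible.
Phone Allowance — service 234 days ≥ 30 days ✓; grade Band 6 ≥ Band 5 ✓; dept Support ✗ → not eligible.
Health Savings Account — status part-time ✗ (requires seasonal) → not eligible.
Paid Family Leave — status part-time ✗ (requires full-time or seasonal) → not eligible.
Long-Term Disability — status part-time ✓; service 234 days < 9 months (≈270 days) ✗ → not eligible.
Internet Stipend — status part-time ✗ (requires full-time, seasonal, or temporary) → not eligible.
Annual Bonus Plan — status part-time ✓ (not excluded); service 234 days ≥ 90 days ✓; rating 4 ≥ 2 ✓ → eligible.
Unlimited PTO Program — status part-time ✗ (requires seasonal) → not eligible.
Sabbatical Program — status part-time ✓; service 234 days ≥ 90 days ✓; site Osaka ✗ (not Raleigh or Portland) → not eligible.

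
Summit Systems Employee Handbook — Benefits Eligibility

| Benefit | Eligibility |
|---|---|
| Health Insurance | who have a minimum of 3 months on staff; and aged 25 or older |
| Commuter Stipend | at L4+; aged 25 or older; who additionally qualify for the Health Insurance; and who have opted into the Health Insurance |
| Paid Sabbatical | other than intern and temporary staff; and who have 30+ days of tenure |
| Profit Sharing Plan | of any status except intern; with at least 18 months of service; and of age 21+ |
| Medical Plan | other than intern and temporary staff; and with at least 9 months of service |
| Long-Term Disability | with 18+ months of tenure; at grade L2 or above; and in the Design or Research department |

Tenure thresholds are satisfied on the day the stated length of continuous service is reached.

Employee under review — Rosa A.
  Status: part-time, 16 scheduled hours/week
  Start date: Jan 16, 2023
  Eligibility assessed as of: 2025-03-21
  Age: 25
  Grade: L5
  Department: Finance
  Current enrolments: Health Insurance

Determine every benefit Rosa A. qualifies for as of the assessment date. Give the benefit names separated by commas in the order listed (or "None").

Health Insurance, Commuter Stipend, Paid Sabbatical, Profit Sharing Plan, Medical Plan

Service from Jan 16, 2023 to 2025-03-21: 795 days.
Health Insurance — service 795 days ≥ 3 months (≈90 days) ✓; age 25 ≥ 25 ✓ → eligible.
Commuter Stipend — grade L5 ≥ L4 ✓; age 25 ≥ 25 ✓; eligible for Health Insurance ✓; enrolled in Health Insurance ✓ → eligible.
Paid Sabbatical — status part-time ✓ (not excluded); service 795 days ≥ 30 days ✓ → eligible.
Profit Sharing Plan — status part-time ✓ (not excluded); service 795 days ≥ 18 months (≈540 days) ✓; age 25 ≥ 21 ✓ → eligible.
Medical Plan — status part-time ✓ (not excluded); service 795 days ≥ 9 months (≈270 days) ✓ → eligible.
Long-Term Disability — service 795 days ≥ 18 months (≈540 days) ✓; grade L5 ≥ L2 ✓; dept Finance ✗ → not eligible.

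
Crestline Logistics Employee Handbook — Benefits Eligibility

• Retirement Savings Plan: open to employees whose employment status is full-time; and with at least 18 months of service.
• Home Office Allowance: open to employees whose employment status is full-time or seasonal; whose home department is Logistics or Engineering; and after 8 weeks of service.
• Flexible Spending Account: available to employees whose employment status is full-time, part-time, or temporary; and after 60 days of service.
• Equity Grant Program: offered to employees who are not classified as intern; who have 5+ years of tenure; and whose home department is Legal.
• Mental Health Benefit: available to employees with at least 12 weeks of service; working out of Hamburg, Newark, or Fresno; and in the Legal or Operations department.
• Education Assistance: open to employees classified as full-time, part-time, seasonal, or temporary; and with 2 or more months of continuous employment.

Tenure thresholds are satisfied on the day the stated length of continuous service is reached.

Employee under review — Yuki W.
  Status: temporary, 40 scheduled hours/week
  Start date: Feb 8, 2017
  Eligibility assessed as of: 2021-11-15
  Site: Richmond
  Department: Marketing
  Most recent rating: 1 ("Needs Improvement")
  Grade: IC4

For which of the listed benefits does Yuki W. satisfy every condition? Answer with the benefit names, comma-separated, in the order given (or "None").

Flexible Spending Account, Education Assistance

Service from Feb 8, 2017 to 2021-11-15: 1741 days.
Retirement Savings Plan — status temporary ✗ (requires full-time) → not eligible.
Home Office Allowance — status temporary ✗ (requires full-time or seasonal) → not eligible.
Flexible Spending Account — status temporary ✓; service 1741 days ≥ 60 days ✓ → eligible.
Equity Grant Program — status temporary ✓ (not excluded); service 1741 days < 5 years (≈1825 days) ✗ → not eligible.
Mental Health Benefit — service 1741 days ≥ 12 weeks (≈84 days) ✓; site Richmond ✗ (not Hamburg, Newark, or Fresno) → not eligible.
Education Assistance — status temporary ✓; service 1741 days ≥ 2 months (≈60 days) ✓ → eligible.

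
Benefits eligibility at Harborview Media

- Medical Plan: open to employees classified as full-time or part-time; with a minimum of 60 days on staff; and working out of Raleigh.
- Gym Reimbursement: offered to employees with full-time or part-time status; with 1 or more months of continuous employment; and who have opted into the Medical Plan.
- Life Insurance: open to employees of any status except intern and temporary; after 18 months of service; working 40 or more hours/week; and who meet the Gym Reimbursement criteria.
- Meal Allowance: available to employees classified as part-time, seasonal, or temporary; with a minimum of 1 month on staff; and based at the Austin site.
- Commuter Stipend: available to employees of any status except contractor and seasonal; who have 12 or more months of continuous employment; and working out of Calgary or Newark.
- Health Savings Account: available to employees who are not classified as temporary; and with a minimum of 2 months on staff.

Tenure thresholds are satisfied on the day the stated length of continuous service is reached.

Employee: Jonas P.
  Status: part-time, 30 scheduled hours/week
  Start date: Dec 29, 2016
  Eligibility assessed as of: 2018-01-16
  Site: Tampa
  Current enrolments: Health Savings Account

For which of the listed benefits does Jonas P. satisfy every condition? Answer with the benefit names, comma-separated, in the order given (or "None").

Service from Dec 29, 2016 to 2018-01-16: 383 days.
Medical Plan — status part-time ✓; service 383 days ≥ 60 days ✓; site Tampa ✗ (not Raleigh) → not eligible.
Gym Reimbursement — status part-time ✓; service 383 days ≥ 1 month (≈30 days) ✓; not enrolled in Medical Plan ✗ → not eligible.
Life Insurance — status part-time ✓ (not excluded); service 383 days < 18 months (≈540 days) ✗ → not eligible.
Meal Allowance — status part-time ✓; service 383 days ≥ 1 month (≈30 days) ✓; site Tampa ✗ (not Austin) → not eligible.
Commuter Stipend — status part-time ✓ (not excluded); service 383 days ≥ 12 months (≈360 days) ✓; site Tampa ✗ (not Calgary or Newark) → not eligible.
Health Savings Account — status part-time ✓ (not excluded); service 383 days ≥ 2 months (≈60 days) ✓ → eligible.

Health Savings Account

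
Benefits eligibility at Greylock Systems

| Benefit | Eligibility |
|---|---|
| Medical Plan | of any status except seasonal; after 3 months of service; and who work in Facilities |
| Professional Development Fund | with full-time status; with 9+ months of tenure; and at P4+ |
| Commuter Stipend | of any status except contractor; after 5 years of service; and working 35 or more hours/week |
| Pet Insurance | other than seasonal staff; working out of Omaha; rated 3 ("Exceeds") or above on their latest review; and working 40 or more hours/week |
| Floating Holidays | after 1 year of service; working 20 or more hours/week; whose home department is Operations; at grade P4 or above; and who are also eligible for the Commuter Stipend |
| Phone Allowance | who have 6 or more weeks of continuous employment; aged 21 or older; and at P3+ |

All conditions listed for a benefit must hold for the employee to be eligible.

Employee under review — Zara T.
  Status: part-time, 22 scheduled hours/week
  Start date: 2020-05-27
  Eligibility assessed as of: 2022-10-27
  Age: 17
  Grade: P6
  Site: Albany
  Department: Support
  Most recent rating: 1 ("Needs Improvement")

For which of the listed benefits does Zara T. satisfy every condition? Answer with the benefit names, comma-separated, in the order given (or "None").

Service from 2020-05-27 to 2022-10-27: 883 days.
Medical Plan — status part-time ✓ (not excluded); service 883 days ≥ 3 months (≈90 days) ✓; dept Support ✗ → not eligible.
Professional Development Fund — status part-time ✗ (requires full-time) → not eligible.
Commuter Stipend — status part-time ✓ (not excluded); service 883 days < 5 years (≈1825 days) ✗ → not eligible.
Pet Insurance — status part-time ✓ (not excluded); site Albany ✗ (not Omaha) → not eligible.
Floating Holidays — service 883 days ≥ 1 year (≈365 days) ✓; 22 hrs/wk ≥ 20 ✓; dept Support ✗ → not eligible.
Phone Allowance — service 883 days ≥ 6 weeks (≈42 days) ✓; age 17 < 21 ✗ → not eligible.

None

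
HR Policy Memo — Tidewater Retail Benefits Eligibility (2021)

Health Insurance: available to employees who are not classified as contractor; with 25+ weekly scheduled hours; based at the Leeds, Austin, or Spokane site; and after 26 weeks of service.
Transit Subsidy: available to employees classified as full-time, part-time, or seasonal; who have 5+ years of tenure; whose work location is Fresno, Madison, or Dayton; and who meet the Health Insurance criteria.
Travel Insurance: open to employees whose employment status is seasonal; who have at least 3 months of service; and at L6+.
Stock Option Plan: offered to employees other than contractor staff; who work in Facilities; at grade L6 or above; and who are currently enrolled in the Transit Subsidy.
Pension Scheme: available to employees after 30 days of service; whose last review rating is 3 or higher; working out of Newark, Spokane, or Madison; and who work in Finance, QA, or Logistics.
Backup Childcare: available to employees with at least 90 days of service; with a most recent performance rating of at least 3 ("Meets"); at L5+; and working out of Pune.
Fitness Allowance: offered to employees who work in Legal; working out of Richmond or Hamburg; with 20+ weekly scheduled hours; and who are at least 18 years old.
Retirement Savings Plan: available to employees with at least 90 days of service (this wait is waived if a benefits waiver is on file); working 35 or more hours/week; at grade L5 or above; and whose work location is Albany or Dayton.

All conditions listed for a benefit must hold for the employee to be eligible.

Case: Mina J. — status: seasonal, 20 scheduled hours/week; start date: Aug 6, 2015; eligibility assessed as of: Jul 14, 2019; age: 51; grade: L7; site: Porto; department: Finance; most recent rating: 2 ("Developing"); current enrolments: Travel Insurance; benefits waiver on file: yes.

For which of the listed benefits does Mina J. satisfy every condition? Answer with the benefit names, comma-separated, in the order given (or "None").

Service from Aug 6, 2015 to Jul 14, 2019: 1438 days.
Health Insurance — status seasonal ✓ (not excluded); 20 hrs/wk < 25 ✗ → not eligible.
Transit Subsidy — status seasonal ✓; service 1438 days < 5 years (≈1825 days) ✗ → not eligible.
Travel Insurance — status seasonal ✓; service 1438 days ≥ 3 months (≈90 days) ✓; grade L7 ≥ L6 ✓ → eligible.
Stock Option Plan — status seasonal ✓ (not excluded); dept Finance ✗ → not eligible.
Pension Scheme — service 1438 days ≥ 30 days ✓; rating 2 < 3 ✗ → not eligible.
Backup Childcare — service 1438 days ≥ 90 days ✓; rating 2 < 3 ✗ → not eligible.
Fitness Allowance — dept Finance ✗ → not eligible.
Retirement Savings Plan — benefits waiver on file ✓; 20 hrs/wk < 35 ✗ → not eligible.

Travel Insurance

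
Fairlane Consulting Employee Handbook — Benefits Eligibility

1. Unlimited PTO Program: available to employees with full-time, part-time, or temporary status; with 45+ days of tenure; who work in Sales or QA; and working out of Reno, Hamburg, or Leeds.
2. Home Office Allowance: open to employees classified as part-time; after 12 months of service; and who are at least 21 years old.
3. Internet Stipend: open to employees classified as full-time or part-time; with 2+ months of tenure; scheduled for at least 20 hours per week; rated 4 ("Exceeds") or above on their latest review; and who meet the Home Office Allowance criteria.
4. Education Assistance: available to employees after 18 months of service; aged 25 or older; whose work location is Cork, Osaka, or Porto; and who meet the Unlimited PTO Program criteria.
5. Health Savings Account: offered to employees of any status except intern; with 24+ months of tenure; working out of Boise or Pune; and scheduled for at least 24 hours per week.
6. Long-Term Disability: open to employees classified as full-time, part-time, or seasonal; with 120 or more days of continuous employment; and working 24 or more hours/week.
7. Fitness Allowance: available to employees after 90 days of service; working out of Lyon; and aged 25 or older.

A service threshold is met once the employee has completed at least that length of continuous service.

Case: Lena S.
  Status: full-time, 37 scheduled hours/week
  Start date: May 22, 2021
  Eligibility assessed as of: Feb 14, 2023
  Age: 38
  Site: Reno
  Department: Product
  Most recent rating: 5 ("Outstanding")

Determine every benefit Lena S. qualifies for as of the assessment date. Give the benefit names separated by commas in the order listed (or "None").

Service from May 22, 2021 to Feb 14, 2023: 633 days.
Unlimited PTO Program — status full-time ✓; service 633 days ≥ 45 days ✓; dept Product ✗ → not eligible.
Home Office Allowance — status full-time ✗ (requires part-time) → not eligible.
Internet Stipend — status full-time ✓; service 633 days ≥ 2 months (≈60 days) ✓; 37 hrs/wk ≥ 20 ✓; rating 5 ≥ 4 ✓; not eligible for Home Office Allowance ✗ → not eligible.
Education Assistance — service 633 days ≥ 18 months (≈540 days) ✓; age 38 ≥ 25 ✓; site Reno ✗ (not Cork, Osaka, or Porto) → not eligible.
Health Savings Account — status full-time ✓ (not excluded); service 633 days < 24 months (≈720 days) ✗ → not eligible.
Long-Term Disability — status full-time ✓; service 633 days ≥ 120 days ✓; 37 hrs/wk ≥ 24 ✓ → eligible.
Fitness Allowance — service 633 days ≥ 90 days ✓; site Reno ✗ (not Lyon) → not eligible.

Long-Term Disability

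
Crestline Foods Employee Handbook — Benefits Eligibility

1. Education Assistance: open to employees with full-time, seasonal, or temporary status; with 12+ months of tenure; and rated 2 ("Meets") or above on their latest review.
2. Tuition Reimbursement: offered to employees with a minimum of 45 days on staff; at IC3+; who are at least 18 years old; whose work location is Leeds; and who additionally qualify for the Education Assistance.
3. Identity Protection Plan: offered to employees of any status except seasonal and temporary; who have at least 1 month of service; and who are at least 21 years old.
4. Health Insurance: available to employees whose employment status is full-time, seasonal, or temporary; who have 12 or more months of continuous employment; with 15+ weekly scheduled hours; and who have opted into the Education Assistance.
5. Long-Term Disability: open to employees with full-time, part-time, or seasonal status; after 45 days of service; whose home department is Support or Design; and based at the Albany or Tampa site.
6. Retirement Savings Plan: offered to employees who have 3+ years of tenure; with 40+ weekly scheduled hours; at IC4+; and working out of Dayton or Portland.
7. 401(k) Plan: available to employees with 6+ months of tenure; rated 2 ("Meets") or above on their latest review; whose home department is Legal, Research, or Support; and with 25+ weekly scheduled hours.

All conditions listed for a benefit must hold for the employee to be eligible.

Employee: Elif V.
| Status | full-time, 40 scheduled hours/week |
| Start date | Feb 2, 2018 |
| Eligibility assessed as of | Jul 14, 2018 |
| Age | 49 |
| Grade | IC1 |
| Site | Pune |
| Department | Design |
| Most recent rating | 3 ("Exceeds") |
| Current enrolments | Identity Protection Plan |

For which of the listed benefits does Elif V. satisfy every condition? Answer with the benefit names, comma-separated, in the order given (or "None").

Identity Protection Plan

Service from Feb 2, 2018 to Jul 14, 2018: 162 days.
Education Assistance — status full-time ✓; service 162 days < 12 months (≈360 days) ✗ → not eligible.
Tuition Reimbursement — service 162 days ≥ 45 days ✓; grade IC1 < IC3 ✗ → not eligible.
Identity Protection Plan — status full-time ✓ (not excluded); service 162 days ≥ 1 month (≈30 days) ✓; age 49 ≥ 21 ✓ → eligible.
Health Insurance — status full-time ✓; service 162 days < 12 months (≈360 days) ✗ → not eligible.
Long-Term Disability — status full-time ✓; service 162 days ≥ 45 days ✓; dept Design ✓; site Pune ✗ (not Albany or Tampa) → not eligible.
Retirement Savings Plan — service 162 days < 3 years (≈1095 days) ✗ → not eligible.
401(k) Plan — service 162 days < 6 months (≈180 days) ✗ → not eligible.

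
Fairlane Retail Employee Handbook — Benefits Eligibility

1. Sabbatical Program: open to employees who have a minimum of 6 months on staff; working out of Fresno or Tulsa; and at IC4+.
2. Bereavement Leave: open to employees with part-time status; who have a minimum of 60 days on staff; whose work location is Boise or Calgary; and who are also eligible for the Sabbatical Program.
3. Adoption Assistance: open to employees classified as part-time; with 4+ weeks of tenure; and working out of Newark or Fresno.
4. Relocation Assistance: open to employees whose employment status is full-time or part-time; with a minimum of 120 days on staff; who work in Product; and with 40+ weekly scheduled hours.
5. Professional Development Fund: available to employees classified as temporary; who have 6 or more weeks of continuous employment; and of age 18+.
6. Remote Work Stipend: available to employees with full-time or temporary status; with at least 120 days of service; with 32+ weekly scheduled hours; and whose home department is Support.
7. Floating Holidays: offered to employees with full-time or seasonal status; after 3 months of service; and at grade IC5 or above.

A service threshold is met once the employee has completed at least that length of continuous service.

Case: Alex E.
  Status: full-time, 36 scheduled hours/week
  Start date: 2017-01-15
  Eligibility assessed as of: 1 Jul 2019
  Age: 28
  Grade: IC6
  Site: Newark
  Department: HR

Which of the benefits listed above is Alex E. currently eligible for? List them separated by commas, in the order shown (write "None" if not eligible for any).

Floating Holidays

Service from 2017-01-15 to 1 Jul 2019: 897 days.
Sabbatical Program — service 897 days ≥ 6 months (≈180 days) ✓; site Newark ✗ (not Fresno or Tulsa) → not eligible.
Bereavement Leave — status full-time ✗ (requires part-time) → not eligible.
Adoption Assistance — status full-time ✗ (requires part-time) → not eligible.
Relocation Assistance — status full-time ✓; service 897 days ≥ 120 days ✓; dept HR ✗ → not eligible.
Professional Development Fund — status full-time ✗ (requires temporary) → not eligible.
Remote Work Stipend — status full-time ✓; service 897 days ≥ 120 days ✓; 36 hrs/wk ≥ 32 ✓; dept HR ✗ → not eligible.
Floating Holidays — status full-time ✓; service 897 days ≥ 3 months (≈90 days) ✓; grade IC6 ≥ IC5 ✓ → eligible.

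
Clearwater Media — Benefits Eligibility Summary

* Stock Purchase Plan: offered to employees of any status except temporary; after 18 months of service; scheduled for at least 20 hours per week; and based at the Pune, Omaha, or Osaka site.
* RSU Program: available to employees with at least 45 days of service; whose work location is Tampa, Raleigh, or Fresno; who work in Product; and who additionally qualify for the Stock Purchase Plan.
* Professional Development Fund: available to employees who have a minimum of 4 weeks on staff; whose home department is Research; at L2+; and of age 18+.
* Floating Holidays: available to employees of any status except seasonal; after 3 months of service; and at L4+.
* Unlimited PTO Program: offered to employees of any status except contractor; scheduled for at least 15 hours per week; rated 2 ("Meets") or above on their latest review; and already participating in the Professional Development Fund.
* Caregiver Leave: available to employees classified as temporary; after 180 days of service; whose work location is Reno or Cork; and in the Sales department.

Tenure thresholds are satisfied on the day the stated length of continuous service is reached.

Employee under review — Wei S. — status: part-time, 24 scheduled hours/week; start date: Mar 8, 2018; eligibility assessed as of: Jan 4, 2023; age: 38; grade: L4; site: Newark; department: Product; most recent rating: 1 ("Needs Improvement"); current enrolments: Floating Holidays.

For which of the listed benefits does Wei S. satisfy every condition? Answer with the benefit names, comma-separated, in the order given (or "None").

Service from Mar 8, 2018 to Jan 4, 2023: 1763 days.
Stock Purchase Plan — status part-time ✓ (not excluded); service 1763 days ≥ 18 months (≈540 days) ✓; 24 hrs/wk ≥ 20 ✓; site Newark ✗ (not Pune, Omaha, or Osaka) → not eligible.
RSU Program — service 1763 days ≥ 45 days ✓; site Newark ✗ (not Tampa, Raleigh, or Fresno) → not eligible.
Professional Development Fund — service 1763 days ≥ 4 weeks (≈28 days) ✓; dept Product ✗ → not eligible.
Floating Holidays — status part-time ✓ (not excluded); service 1763 days ≥ 3 months (≈90 days) ✓; grade L4 ≥ L4 ✓ → eligible.
Unlimited PTO Program — status part-time ✓ (not excluded); 24 hrs/wk ≥ 15 ✓; rating 1 < 2 ✗ → not eligible.
Caregiver Leave — status part-time ✗ (requires temporary) → not eligible.

Floating Holidays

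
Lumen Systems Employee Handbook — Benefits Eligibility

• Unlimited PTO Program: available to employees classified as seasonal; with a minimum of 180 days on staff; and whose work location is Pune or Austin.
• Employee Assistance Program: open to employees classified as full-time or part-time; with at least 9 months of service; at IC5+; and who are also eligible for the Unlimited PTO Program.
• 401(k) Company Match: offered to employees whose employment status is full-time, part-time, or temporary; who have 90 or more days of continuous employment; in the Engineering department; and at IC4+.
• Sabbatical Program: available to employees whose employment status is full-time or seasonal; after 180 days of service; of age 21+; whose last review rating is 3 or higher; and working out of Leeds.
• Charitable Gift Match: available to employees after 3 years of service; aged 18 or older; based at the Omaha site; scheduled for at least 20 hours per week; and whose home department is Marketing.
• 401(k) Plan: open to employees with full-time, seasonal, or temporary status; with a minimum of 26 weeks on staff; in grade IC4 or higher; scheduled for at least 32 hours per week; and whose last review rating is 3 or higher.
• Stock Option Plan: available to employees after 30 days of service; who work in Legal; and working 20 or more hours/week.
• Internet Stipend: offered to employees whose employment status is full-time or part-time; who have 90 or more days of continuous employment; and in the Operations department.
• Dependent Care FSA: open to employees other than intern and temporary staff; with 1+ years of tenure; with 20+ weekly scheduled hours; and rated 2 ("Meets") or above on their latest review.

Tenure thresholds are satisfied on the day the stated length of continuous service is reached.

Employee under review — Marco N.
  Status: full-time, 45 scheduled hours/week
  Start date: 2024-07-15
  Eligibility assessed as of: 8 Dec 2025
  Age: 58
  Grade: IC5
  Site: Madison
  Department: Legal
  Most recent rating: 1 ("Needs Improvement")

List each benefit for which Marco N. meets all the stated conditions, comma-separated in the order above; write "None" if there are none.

Stock Option Plan

Service from 2024-07-15 to 8 Dec 2025: 511 days.
Unlimited PTO Program — status full-time ✗ (requires seasonal) → not eligible.
Employee Assistance Program — status full-time ✓; service 511 days ≥ 9 months (≈270 days) ✓; grade IC5 ≥ IC5 ✓; not eligible for Unlimited PTO Program ✗ → not eligible.
401(k) Company Match — status full-time ✓; service 511 days ≥ 90 days ✓; dept Legal ✗ → not eligible.
Sabbatical Program — status full-time ✓; service 511 days ≥ 180 days ✓; age 58 ≥ 21 ✓; rating 1 < 3 ✗ → not eligible.
Charitable Gift Match — service 511 days < 3 years (≈1095 days) ✗ → not eligible.
401(k) Plan — status full-time ✓; service 511 days ≥ 26 weeks (≈182 days) ✓; grade IC5 ≥ IC4 ✓; 45 hrs/wk ≥ 32 ✓; rating 1 < 3 ✗ → not eligible.
Stock Option Plan — service 511 days ≥ 30 days ✓; dept Legal ✓; 45 hrs/wk ≥ 20 ✓ → eligible.
Internet Stipend — status full-time ✓; service 511 days ≥ 90 days ✓; dept Legal ✗ → not eligible.
Dependent Care FSA — status full-time ✓ (not excluded); service 511 days ≥ 1 year (≈365 days) ✓; 45 hrs/wk ≥ 20 ✓; rating 1 < 2 ✗ → not eligible.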